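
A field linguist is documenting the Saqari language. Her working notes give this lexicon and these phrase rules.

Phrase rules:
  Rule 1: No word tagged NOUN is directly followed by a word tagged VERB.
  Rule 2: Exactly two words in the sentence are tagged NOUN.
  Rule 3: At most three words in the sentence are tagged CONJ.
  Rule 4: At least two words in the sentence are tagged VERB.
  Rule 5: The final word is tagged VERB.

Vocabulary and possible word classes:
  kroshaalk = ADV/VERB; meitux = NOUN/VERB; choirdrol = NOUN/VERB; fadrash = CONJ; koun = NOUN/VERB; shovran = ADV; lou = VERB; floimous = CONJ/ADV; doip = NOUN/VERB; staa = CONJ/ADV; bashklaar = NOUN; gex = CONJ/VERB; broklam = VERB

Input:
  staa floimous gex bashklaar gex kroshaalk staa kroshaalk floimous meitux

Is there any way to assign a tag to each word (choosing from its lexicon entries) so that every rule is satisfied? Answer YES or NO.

Candidates per position — 1:staa {CONJ,ADV}; 2:floimous {CONJ,ADV}; 3:gex {CONJ,VERB}; 4:bashklaar {NOUN}; 5:gex {CONJ,VERB}; 6:kroshaalk {ADV,VERB}; 7:staa {CONJ,ADV}; 8:kroshaalk {ADV,VERB}; 9:floimous {CONJ,ADV}; 10:meitux {NOUN,VERB}.
Every candidate sequence violates at least one rule; no consistent tagging exists.

NO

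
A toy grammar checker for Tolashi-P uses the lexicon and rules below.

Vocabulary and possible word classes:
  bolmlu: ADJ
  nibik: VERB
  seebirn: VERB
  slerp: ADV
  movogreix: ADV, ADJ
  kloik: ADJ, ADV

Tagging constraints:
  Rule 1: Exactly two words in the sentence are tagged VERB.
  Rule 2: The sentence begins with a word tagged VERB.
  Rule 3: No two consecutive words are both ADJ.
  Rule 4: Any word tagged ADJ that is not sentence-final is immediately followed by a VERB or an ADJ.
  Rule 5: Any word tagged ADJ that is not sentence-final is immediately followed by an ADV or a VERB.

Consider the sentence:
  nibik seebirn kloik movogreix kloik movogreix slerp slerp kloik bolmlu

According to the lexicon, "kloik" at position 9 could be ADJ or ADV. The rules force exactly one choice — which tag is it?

ADV

Candidates per position — 1:nibik {VERB}; 2:seebirn {VERB}; 3:kloik {ADJ,ADV}; 4:movogreix {ADV,ADJ}; 5:kloik {ADJ,ADV}; 6:movogreix {ADV,ADJ}; 7:slerp {ADV}; 8:slerp {ADV}; 9:kloik {ADJ,ADV}; 10:bolmlu {ADJ}.
Position 3: ADJ is ruled out by rule 4; that leaves ADV.
Position 4: ADJ is ruled out by rule 4; that leaves ADV.
Position 5: ADJ is ruled out by rule 4; that leaves ADV.
Position 6: ADJ is ruled out by rule 4; that leaves ADV.
Position 9: ADJ is ruled out by rule 3; that leaves ADV.
That leaves exactly one tagging: VERB VERB ADV ADV ADV ADV ADV ADV ADV ADJ.
Checking: rule 1 ok; rule 2 ok; rule 3 ok; rule 4 ok; rule 5 ok.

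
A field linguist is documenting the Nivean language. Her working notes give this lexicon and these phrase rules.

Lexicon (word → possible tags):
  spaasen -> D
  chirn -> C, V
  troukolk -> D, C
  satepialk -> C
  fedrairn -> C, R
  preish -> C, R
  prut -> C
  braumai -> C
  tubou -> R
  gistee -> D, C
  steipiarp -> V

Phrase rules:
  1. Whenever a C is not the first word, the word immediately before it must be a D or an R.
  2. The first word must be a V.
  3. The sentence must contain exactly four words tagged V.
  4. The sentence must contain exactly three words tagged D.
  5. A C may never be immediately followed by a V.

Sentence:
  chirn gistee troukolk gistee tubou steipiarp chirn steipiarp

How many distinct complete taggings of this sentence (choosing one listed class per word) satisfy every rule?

Candidates per position — 1:chirn {C,V}; 2:gistee {D,C}; 3:troukolk {D,C}; 4:gistee {D,C}; 5:tubou {R}; 6:steipiarp {V}; 7:chirn {C,V}; 8:steipiarp {V}.
There are 32 candidate sequences in total.
The sequences that satisfy every rule: V D D D R V V V.
Count = 1.

1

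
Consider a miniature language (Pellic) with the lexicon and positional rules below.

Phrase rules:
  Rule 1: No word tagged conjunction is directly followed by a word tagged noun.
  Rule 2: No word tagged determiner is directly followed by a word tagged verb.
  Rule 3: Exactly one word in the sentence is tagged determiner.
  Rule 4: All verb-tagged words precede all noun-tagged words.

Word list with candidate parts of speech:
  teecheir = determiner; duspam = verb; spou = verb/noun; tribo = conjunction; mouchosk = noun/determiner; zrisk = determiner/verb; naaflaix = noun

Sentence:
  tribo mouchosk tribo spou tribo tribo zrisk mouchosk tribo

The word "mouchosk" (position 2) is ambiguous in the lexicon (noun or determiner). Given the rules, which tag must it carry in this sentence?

Candidates per position — 1:tribo {conjunction}; 2:mouchosk {noun,determiner}; 3:tribo {conjunction}; 4:spou {verb,noun}; 5:tribo {conjunction}; 6:tribo {conjunction}; 7:zrisk {determiner,verb}; 8:mouchosk {noun,determiner}; 9:tribo {conjunction}.
Word 2 cannot be noun — rule 1 would then fail for every completion. It is determiner.
Word 4 cannot be noun — rule 1 would then fail for every completion. It is verb.
Word 7 cannot be determiner — rule 3 would then fail for every completion. It is verb.
Word 8 cannot be determiner — rule 3 would then fail for every completion. It is noun.
The unique satisfying tagging is: conjunction determiner conjunction verb conjunction conjunction verb noun conjunction.
Checking: rule 1 holds; rule 2 holds; rule 3 holds; rule 4 holds.

determiner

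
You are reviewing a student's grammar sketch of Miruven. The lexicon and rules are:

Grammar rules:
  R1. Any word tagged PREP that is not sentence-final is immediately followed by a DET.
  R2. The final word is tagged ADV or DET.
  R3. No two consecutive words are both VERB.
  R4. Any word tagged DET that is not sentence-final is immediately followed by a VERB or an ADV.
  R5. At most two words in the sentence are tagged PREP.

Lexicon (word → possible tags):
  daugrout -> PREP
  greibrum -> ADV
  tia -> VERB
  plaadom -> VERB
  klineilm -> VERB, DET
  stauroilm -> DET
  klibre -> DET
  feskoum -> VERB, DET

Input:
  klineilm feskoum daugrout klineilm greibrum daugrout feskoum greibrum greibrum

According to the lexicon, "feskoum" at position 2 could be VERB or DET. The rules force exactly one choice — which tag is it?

Candidates per position — 1:klineilm {VERB,DET}; 2:feskoum {VERB,DET}; 3:daugrout {PREP}; 4:klineilm {VERB,DET}; 5:greibrum {ADV}; 6:daugrout {PREP}; 7:feskoum {VERB,DET}; 8:greibrum {ADV}; 9:greibrum {ADV}.
Position 2: tagging it DET would leave rule 4 unsatisfiable, so it must be VERB.
Position 4: tagging it VERB would leave rule 1 unsatisfiable, so it must be DET.
Position 7: tagging it VERB would leave rule 1 unsatisfiable, so it must be DET.
Position 1: tagging it VERB would leave rule 3 unsatisfiable, so it must be DET.
The only consistent sequence is: DET VERB PREP DET ADV PREP DET ADV ADV.
Checking: rule 1 satisfied; rule 2 satisfied; rule 3 satisfied; rule 4 satisfied; rule 5 satisfied.

VERB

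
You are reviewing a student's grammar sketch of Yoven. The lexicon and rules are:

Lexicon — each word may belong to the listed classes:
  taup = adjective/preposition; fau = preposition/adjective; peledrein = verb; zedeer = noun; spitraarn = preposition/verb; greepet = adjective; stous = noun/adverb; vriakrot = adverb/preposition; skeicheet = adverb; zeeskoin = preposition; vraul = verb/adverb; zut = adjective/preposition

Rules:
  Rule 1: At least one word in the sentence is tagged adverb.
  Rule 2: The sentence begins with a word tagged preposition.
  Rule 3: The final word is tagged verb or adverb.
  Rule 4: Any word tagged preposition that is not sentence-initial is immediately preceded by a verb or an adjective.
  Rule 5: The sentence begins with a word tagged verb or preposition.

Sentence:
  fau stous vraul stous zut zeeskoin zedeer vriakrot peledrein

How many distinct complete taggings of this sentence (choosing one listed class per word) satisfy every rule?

8

Candidates per position — 1:fau {preposition,adjective}; 2:stous {noun,adverb}; 3:vraul {verb,adverb}; 4:stous {noun,adverb}; 5:zut {adjective,preposition}; 6:zeeskoin {preposition}; 7:zedeer {noun}; 8:vriakrot {adverb,preposition}; 9:peledrein {verb}.
There are 64 candidate sequences in total.
Checking each against the rules leaves 8 sequences.
Count = 8.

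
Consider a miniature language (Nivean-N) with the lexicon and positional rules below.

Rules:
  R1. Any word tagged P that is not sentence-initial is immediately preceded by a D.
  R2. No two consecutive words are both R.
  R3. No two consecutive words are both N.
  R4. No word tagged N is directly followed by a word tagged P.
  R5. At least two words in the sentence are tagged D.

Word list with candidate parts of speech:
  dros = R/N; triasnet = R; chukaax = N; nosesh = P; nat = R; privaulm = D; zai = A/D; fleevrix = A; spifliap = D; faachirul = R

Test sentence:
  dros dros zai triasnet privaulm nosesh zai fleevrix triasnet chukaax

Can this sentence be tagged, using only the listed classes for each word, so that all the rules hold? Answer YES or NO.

Candidates per position — 1:dros {R,N}; 2:dros {R,N}; 3:zai {A,D}; 4:triasnet {R}; 5:privaulm {D}; 6:nosesh {P}; 7:zai {A,D}; 8:fleevrix {A}; 9:triasnet {R}; 10:chukaax {N}.
One satisfying assignment: N R D R D P D A R N.
Rule-by-rule: rule 1 ✓; rule 2 ✓; rule 3 ✓; rule 4 ✓; rule 5 ✓.

YES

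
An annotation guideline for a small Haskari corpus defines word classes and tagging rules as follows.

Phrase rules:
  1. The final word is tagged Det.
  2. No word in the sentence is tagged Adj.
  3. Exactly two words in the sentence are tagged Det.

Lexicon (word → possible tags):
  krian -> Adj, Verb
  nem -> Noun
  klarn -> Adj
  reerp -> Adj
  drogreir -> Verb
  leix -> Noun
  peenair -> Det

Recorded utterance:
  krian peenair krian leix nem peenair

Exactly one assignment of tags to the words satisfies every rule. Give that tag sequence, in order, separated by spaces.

Verb Det Verb Noun Noun Det

Candidates per position — 1:krian {Adj,Verb}; 2:peenair {Det}; 3:krian {Adj,Verb}; 4:leix {Noun}; 5:nem {Noun}; 6:peenair {Det}.
Word 1 cannot be Adj — rule 2 would then fail for every completion. It is Verb.
Word 3 cannot be Adj — rule 2 would then fail for every completion. It is Verb.
The only consistent sequence is: Verb Det Verb Noun Noun Det.
Verifying each rule — rule 1 satisfied; rule 2 satisfied; rule 3 satisfied.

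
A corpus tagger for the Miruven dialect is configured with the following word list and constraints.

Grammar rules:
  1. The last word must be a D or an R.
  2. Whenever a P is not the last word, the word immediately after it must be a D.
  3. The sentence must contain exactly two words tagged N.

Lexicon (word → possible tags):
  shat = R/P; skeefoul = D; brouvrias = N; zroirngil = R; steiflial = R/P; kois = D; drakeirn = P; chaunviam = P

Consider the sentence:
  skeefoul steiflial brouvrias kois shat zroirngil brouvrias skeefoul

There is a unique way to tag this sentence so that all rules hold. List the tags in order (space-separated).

Candidates per position — 1:skeefoul {D}; 2:steiflial {R,P}; 3:brouvrias {N}; 4:kois {D}; 5:shat {R,P}; 6:zroirngil {R}; 7:brouvrias {N}; 8:skeefoul {D}.
Position 2: P is ruled out by rule 2; that leaves R.
Position 5: P is ruled out by rule 2; that leaves R.
So the tagging must be: D R N D R R N D.
Checking: rule 1 ok; rule 2 ok; rule 3 ok.

D R N D R R N D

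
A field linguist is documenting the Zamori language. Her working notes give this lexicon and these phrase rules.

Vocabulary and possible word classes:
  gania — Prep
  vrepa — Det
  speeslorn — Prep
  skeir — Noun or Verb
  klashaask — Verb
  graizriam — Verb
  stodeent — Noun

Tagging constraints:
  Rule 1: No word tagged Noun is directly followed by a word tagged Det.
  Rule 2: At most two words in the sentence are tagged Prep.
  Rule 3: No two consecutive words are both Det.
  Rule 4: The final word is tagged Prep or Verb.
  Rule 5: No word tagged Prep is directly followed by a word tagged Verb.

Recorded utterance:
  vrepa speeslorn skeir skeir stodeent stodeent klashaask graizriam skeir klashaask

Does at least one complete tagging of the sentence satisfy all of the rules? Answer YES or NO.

YES

Candidates per position — 1:vrepa {Det}; 2:speeslorn {Prep}; 3:skeir {Noun,Verb}; 4:skeir {Noun,Verb}; 5:stodeent {Noun}; 6:stodeent {Noun}; 7:klashaask {Verb}; 8:graizriam {Verb}; 9:skeir {Noun,Verb}; 10:klashaask {Verb}.
One satisfying assignment: Det Prep Noun Noun Noun Noun Verb Verb Noun Verb.
Verifying each rule — rule 1 satisfied; rule 2 satisfied; rule 3 satisfied; rule 4 satisfied; rule 5 satisfied.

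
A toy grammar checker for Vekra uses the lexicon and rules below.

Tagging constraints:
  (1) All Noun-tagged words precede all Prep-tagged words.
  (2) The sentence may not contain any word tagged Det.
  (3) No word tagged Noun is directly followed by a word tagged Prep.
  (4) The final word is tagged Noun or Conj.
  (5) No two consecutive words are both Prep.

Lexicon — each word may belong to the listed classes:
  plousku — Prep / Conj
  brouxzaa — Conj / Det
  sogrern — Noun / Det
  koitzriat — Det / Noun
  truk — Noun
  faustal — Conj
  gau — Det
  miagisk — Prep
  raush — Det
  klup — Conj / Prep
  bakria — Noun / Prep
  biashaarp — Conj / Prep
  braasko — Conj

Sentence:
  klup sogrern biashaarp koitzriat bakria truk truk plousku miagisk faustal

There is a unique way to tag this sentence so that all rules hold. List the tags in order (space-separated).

Conj Noun Conj Noun Noun Noun Noun Conj Prep Conj

Candidates per position — 1:klup {Conj,Prep}; 2:sogrern {Noun,Det}; 3:biashaarp {Conj,Prep}; 4:koitzriat {Det,Noun}; 5:bakria {Noun,Prep}; 6:truk {Noun}; 7:truk {Noun}; 8:plousku {Prep,Conj}; 9:miagisk {Prep}; 10:faustal {Conj}.
Position 1: Prep is ruled out by rule 1; that leaves Conj.
Position 2: Det is ruled out by rule 2; that leaves Noun.
Position 3: Prep is ruled out by rule 1; that leaves Conj.
Position 4: Det is ruled out by rule 2; that leaves Noun.
Position 5: Prep is ruled out by rule 1; that leaves Noun.
Position 8: Prep is ruled out by rule 3; that leaves Conj.
So the tagging must be: Conj Noun Conj Noun Noun Noun Noun Conj Prep Conj.
Checking: rule 1 satisfied; rule 2 satisfied; rule 3 satisfied; rule 4 satisfied; rule 5 satisfied.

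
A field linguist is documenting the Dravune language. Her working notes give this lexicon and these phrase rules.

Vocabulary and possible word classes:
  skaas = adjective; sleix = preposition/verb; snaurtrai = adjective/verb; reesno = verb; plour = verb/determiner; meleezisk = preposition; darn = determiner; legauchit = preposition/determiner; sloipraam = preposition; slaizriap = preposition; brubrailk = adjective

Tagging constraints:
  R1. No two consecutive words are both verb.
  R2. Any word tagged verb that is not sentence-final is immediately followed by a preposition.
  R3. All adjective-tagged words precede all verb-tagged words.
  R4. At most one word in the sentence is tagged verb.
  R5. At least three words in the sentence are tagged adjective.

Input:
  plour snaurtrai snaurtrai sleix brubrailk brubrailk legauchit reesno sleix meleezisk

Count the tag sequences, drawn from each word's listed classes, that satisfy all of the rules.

Candidates per position — 1:plour {verb,determiner}; 2:snaurtrai {adjective,verb}; 3:snaurtrai {adjective,verb}; 4:sleix {preposition,verb}; 5:brubrailk {adjective}; 6:brubrailk {adjective}; 7:legauchit {preposition,determiner}; 8:reesno {verb}; 9:sleix {preposition,verb}; 10:meleezisk {preposition}.
There are 64 candidate sequences in total.
The sequences that satisfy every rule: determiner adjective adjective preposition adjective adjective preposition verb preposition preposition; determiner adjective adjective preposition adjective adjective determiner verb preposition preposition.
Count = 2.

2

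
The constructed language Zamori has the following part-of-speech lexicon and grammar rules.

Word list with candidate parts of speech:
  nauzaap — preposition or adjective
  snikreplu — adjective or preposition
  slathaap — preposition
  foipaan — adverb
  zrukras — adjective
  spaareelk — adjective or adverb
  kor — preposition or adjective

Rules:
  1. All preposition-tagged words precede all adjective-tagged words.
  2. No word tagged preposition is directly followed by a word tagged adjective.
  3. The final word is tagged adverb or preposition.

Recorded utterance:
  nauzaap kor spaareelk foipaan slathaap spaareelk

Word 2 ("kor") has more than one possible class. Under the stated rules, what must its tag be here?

Candidates per position — 1:nauzaap {preposition,adjective}; 2:kor {preposition,adjective}; 3:spaareelk {adjective,adverb}; 4:foipaan {adverb}; 5:slathaap {preposition}; 6:spaareelk {adjective,adverb}.
Position 1: adjective is ruled out by rule 1; that leaves preposition.
Position 2: adjective is ruled out by rule 1; that leaves preposition.
Position 3: adjective is ruled out by rule 1; that leaves adverb.
Position 6: adjective is ruled out by rule 2; that leaves adverb.
That leaves exactly one tagging: preposition preposition adverb adverb preposition adverb.
Verifying each rule — rule 1 ✓; rule 2 ✓; rule 3 ✓.

preposition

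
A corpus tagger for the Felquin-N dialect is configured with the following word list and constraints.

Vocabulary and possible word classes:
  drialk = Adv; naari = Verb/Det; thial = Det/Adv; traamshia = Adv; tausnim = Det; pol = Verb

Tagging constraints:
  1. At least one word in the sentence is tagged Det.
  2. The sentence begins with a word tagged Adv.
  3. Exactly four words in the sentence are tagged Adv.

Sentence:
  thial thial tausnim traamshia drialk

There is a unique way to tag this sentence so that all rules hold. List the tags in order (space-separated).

Candidates per position — 1:thial {Det,Adv}; 2:thial {Det,Adv}; 3:tausnim {Det}; 4:traamshia {Adv}; 5:drialk {Adv}.
If word 1 were Det, no tagging could satisfy rule 2; so word 1 is Adv.
If word 2 were Det, no tagging could satisfy rule 3; so word 2 is Adv.
The only consistent sequence is: Adv Adv Det Adv Adv.
Rule-by-rule: rule 1 ok; rule 2 ok; rule 3 ok.

Adv Adv Det Adv Adv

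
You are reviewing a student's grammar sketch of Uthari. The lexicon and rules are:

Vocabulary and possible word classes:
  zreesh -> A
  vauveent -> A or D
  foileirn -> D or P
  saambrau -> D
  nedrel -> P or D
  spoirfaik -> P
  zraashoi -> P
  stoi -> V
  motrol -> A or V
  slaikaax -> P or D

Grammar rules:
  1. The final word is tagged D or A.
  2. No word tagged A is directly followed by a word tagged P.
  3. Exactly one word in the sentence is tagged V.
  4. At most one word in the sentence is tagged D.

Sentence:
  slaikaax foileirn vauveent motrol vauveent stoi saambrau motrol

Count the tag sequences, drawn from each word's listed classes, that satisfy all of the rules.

Candidates per position — 1:slaikaax {P,D}; 2:foileirn {D,P}; 3:vauveent {A,D}; 4:motrol {A,V}; 5:vauveent {A,D}; 6:stoi {V}; 7:saambrau {D}; 8:motrol {A,V}.
There are 64 candidate sequences in total.
The sequences that satisfy every rule: P P A A A V D A.
Count = 1.

1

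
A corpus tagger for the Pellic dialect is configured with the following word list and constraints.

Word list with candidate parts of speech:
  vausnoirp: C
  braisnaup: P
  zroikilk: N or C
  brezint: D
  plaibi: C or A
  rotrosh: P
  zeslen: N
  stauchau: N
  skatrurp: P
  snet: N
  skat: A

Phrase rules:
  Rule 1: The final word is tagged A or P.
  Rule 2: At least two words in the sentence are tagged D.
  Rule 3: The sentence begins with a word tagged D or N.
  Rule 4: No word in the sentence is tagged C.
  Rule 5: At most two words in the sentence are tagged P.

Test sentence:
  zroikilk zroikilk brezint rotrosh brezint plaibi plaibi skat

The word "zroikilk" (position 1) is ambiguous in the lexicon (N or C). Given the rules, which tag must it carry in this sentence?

Candidates per position — 1:zroikilk {N,C}; 2:zroikilk {N,C}; 3:brezint {D}; 4:rotrosh {P}; 5:brezint {D}; 6:plaibi {C,A}; 7:plaibi {C,A}; 8:skat {A}.
If word 1 were C, no tagging could satisfy rule 3; so word 1 is N.
If word 2 were C, no tagging could satisfy rule 4; so word 2 is N.
If word 6 were C, no tagging could satisfy rule 4; so word 6 is A.
If word 7 were C, no tagging could satisfy rule 4; so word 7 is A.
So the tagging must be: N N D P D A A A.
Verifying each rule — rule 1 ok; rule 2 ok; rule 3 ok; rule 4 ok; rule 5 ok.

N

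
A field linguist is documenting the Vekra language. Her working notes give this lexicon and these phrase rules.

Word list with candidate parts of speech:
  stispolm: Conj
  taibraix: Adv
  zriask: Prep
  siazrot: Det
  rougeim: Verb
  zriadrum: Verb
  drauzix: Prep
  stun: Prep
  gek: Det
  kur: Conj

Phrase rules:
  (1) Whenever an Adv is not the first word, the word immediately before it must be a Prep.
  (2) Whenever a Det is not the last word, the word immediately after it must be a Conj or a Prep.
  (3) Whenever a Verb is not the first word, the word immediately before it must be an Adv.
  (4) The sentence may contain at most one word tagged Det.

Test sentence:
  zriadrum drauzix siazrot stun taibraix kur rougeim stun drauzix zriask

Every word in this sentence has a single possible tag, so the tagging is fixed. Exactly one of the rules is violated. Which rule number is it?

3

Fixed tagging: Verb Prep Det Prep Adv Conj Verb Prep Prep Prep.
Rule check: R1 ✓, R2 ✓, R3 ✗, R4 ✓.
Only rule 3 fails.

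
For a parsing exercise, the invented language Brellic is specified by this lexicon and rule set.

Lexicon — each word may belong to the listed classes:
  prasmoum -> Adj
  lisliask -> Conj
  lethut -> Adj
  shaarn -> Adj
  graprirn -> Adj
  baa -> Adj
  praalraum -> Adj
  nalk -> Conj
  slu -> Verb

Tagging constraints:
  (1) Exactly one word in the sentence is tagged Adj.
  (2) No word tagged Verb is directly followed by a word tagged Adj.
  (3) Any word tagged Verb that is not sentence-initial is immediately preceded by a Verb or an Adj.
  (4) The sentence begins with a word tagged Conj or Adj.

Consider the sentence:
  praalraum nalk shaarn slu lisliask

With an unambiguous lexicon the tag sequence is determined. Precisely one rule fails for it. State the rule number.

Fixed tagging: Adj Conj Adj Verb Conj.
Rule check: R1 fails, R2 ok, R3 ok, R4 ok.
Only rule 1 fails.

1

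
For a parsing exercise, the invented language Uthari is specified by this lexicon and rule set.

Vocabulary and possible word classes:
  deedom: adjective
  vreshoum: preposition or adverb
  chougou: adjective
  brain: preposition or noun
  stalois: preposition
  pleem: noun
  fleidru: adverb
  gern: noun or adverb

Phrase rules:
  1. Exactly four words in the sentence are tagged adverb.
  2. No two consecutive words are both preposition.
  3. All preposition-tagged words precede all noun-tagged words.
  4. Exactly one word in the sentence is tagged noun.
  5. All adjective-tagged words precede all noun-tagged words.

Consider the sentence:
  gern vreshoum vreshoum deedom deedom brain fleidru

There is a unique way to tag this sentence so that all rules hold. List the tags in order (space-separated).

adverb adverb adverb adjective adjective noun adverb

Candidates per position — 1:gern {noun,adverb}; 2:vreshoum {preposition,adverb}; 3:vreshoum {preposition,adverb}; 4:deedom {adjective}; 5:deedom {adjective}; 6:brain {preposition,noun}; 7:fleidru {adverb}.
If word 1 were noun, no tagging could satisfy rule 1; so word 1 is adverb.
If word 2 were preposition, no tagging could satisfy rule 1; so word 2 is adverb.
If word 3 were preposition, no tagging could satisfy rule 1; so word 3 is adverb.
If word 6 were preposition, no tagging could satisfy rule 4; so word 6 is noun.
So the tagging must be: adverb adverb adverb adjective adjective noun adverb.
Checking: rule 1 ok; rule 2 ok; rule 3 ok; rule 4 ok; rule 5 ok.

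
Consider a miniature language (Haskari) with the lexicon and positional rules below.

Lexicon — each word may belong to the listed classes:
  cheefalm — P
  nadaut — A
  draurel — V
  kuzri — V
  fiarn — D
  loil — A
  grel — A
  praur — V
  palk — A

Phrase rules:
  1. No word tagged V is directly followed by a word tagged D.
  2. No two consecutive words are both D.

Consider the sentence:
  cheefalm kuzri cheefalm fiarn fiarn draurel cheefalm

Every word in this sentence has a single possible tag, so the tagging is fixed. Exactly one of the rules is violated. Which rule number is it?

2

Fixed tagging: P V P D D V P.
Applying the rules: R1 ok, R2 fails.
Only rule 2 fails.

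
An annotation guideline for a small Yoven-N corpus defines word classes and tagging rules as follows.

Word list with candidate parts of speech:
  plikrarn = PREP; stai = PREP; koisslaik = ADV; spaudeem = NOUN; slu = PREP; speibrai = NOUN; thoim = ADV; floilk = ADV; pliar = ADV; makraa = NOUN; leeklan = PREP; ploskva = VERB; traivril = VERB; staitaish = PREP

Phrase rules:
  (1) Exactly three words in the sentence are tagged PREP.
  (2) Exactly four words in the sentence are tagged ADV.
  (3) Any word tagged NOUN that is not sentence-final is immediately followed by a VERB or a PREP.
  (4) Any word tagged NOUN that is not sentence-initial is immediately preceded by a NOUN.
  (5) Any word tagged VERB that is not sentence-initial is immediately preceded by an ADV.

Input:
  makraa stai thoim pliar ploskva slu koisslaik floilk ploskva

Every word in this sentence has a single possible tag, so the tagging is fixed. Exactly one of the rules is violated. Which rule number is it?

Fixed tagging: NOUN PREP ADV ADV VERB PREP ADV ADV VERB.
Applying the rules: R1 ✗, R2 ✓, R3 ✓, R4 ✓, R5 ✓.
Only rule 1 fails.

1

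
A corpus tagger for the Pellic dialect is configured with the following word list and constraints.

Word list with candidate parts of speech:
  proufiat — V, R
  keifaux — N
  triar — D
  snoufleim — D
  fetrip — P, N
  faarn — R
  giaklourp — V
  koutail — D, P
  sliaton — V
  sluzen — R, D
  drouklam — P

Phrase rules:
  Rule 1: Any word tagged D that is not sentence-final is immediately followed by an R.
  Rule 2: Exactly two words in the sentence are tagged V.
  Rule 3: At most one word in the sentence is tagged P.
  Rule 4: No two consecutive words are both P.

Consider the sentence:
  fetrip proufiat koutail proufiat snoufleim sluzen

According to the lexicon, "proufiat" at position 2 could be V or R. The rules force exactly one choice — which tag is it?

Candidates per position — 1:fetrip {P,N}; 2:proufiat {V,R}; 3:koutail {D,P}; 4:proufiat {V,R}; 5:snoufleim {D}; 6:sluzen {R,D}.
Position 2: tagging it R would leave rule 2 unsatisfiable, so it must be V.
Position 4: tagging it R would leave rule 2 unsatisfiable, so it must be V.
Position 6: tagging it D would leave rule 1 unsatisfiable, so it must be R.
Position 3: tagging it D would leave rule 1 unsatisfiable, so it must be P.
Position 1: tagging it P would leave rule 3 unsatisfiable, so it must be N.
The unique satisfying tagging is: N V P V D R.
Checking: rule 1 ok; rule 2 ok; rule 3 ok; rule 4 ok.

V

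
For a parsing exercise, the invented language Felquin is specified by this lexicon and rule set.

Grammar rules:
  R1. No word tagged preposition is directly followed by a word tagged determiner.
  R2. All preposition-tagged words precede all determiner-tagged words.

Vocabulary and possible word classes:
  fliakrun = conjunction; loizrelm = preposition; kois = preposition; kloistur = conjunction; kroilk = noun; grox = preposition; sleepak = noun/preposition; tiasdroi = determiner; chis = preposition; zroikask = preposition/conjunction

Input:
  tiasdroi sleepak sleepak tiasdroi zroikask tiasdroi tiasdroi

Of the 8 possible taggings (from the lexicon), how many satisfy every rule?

Candidates per position — 1:tiasdroi {determiner}; 2:sleepak {noun,preposition}; 3:sleepak {noun,preposition}; 4:tiasdroi {determiner}; 5:zroikask {preposition,conjunction}; 6:tiasdroi {determiner}; 7:tiasdroi {determiner}.
There are 8 candidate sequences in total.
The sequences that satisfy every rule: determiner noun noun determiner conjunction determiner determiner.
Count = 1.

1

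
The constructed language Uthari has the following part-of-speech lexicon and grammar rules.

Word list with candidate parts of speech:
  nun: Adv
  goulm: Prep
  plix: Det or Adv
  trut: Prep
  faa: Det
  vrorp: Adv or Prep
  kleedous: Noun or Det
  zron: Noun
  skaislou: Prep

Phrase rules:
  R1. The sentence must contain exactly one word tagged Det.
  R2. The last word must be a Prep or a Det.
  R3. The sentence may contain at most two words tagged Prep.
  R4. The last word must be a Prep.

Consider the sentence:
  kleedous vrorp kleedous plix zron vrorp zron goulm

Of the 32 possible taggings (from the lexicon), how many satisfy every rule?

Candidates per position — 1:kleedous {Noun,Det}; 2:vrorp {Adv,Prep}; 3:kleedous {Noun,Det}; 4:plix {Det,Adv}; 5:zron {Noun}; 6:vrorp {Adv,Prep}; 7:zron {Noun}; 8:goulm {Prep}.
There are 32 candidate sequences in total.
Checking each against the rules leaves 9 sequences.
Count = 9.

9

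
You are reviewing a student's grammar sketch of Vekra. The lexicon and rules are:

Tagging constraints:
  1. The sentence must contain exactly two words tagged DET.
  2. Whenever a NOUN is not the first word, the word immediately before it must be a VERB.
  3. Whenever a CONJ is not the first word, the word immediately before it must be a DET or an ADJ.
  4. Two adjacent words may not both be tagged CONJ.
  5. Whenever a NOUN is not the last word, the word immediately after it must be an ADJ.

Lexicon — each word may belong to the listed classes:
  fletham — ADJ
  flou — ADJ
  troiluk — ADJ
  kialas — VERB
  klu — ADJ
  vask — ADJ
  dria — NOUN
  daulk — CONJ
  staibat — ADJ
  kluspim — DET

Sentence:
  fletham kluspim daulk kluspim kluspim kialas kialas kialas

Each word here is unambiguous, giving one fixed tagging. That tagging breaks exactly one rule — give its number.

Fixed tagging: ADJ DET CONJ DET DET VERB VERB VERB.
Applying the rules: R1 fails, R2 ok, R3 ok, R4 ok, R5 ok.
Only rule 1 fails.

1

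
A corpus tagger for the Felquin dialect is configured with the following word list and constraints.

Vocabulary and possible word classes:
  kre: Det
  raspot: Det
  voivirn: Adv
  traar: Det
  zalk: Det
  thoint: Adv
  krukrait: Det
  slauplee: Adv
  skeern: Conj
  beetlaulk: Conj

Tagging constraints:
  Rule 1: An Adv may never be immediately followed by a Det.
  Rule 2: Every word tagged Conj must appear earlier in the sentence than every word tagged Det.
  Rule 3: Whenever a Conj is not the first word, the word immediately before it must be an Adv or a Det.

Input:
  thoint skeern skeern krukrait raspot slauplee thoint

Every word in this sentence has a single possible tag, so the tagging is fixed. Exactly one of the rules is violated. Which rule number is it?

Fixed tagging: Adv Conj Conj Det Det Adv Adv.
Checking each rule: R1 holds, R2 holds, R3 violated.
Only rule 3 fails.

3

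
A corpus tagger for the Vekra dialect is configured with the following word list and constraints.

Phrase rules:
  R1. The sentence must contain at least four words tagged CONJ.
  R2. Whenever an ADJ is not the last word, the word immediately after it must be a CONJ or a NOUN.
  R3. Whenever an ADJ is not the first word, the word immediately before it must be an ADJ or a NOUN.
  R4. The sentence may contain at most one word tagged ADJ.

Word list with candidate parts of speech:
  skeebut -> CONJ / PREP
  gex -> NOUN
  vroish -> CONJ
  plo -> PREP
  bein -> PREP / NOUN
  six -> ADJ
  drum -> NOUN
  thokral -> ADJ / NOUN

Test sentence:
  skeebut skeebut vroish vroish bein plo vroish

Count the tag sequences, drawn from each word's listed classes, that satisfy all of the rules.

6

Candidates per position — 1:skeebut {CONJ,PREP}; 2:skeebut {CONJ,PREP}; 3:vroish {CONJ}; 4:vroish {CONJ}; 5:bein {PREP,NOUN}; 6:plo {PREP}; 7:vroish {CONJ}.
There are 8 candidate sequences in total.
Checking each against the rules leaves 6 sequences.
Count = 6.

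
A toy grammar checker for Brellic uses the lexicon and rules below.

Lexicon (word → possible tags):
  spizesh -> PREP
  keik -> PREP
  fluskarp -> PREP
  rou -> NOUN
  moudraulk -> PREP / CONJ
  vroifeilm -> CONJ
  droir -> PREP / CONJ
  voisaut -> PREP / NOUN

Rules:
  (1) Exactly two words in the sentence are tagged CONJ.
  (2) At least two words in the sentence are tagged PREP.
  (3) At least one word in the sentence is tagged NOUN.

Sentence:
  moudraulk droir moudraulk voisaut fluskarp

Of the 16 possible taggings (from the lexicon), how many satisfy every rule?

3

Candidates per position — 1:moudraulk {PREP,CONJ}; 2:droir {PREP,CONJ}; 3:moudraulk {PREP,CONJ}; 4:voisaut {PREP,NOUN}; 5:fluskarp {PREP}.
There are 16 candidate sequences in total.
The sequences that satisfy every rule: PREP CONJ CONJ NOUN PREP; CONJ PREP CONJ NOUN PREP; CONJ CONJ PREP NOUN PREP.
Count = 3.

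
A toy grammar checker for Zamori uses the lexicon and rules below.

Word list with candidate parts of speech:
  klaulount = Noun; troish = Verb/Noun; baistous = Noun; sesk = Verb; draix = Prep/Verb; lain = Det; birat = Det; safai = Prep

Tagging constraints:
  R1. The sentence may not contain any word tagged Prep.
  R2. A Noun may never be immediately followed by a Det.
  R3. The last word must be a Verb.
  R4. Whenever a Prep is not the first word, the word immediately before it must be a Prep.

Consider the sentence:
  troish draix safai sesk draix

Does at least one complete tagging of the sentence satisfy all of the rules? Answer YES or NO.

NO

Candidates per position — 1:troish {Verb,Noun}; 2:draix {Prep,Verb}; 3:safai {Prep}; 4:sesk {Verb}; 5:draix {Prep,Verb}.
Rule 1 cannot be satisfied by any choice of tags from the lexicon.
So there is no consistent tagging.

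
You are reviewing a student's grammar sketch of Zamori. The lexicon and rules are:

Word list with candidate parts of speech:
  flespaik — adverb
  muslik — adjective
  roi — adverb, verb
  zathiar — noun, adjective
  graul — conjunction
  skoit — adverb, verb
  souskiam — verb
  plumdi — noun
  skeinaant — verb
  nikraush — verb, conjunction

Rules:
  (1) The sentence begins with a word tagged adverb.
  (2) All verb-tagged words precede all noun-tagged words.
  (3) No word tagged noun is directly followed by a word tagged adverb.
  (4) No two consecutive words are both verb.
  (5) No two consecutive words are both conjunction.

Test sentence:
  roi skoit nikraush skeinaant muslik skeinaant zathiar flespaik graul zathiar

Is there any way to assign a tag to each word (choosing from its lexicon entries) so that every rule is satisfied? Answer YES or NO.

Candidates per position — 1:roi {adverb,verb}; 2:skoit {adverb,verb}; 3:nikraush {verb,conjunction}; 4:skeinaant {verb}; 5:muslik {adjective}; 6:skeinaant {verb}; 7:zathiar {noun,adjective}; 8:flespaik {adverb}; 9:graul {conjunction}; 10:zathiar {noun,adjective}.
One satisfying assignment: adverb verb conjunction verb adjective verb adjective adverb conjunction adjective.
Checking: rule 1 holds; rule 2 holds; rule 3 holds; rule 4 holds; rule 5 holds.

YES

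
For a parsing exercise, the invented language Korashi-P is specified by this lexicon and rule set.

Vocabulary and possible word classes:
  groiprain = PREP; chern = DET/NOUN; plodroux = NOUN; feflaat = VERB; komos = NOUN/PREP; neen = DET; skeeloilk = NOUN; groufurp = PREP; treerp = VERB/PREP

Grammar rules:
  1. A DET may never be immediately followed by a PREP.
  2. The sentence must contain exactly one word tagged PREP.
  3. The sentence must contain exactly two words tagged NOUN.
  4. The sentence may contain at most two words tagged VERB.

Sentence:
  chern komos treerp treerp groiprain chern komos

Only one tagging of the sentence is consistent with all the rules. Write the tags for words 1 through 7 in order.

DET NOUN VERB VERB PREP DET NOUN

Candidates per position — 1:chern {DET,NOUN}; 2:komos {NOUN,PREP}; 3:treerp {VERB,PREP}; 4:treerp {VERB,PREP}; 5:groiprain {PREP}; 6:chern {DET,NOUN}; 7:komos {NOUN,PREP}.
Position 2: PREP is ruled out by rule 2; that leaves NOUN.
Position 3: PREP is ruled out by rule 2; that leaves VERB.
Position 4: PREP is ruled out by rule 2; that leaves VERB.
Position 7: PREP is ruled out by rule 2; that leaves NOUN.
Position 1: NOUN is ruled out by rule 3; that leaves DET.
Position 6: NOUN is ruled out by rule 3; that leaves DET.
The only consistent sequence is: DET NOUN VERB VERB PREP DET NOUN.
Checking: rule 1 satisfied; rule 2 satisfied; rule 3 satisfied; rule 4 satisfied.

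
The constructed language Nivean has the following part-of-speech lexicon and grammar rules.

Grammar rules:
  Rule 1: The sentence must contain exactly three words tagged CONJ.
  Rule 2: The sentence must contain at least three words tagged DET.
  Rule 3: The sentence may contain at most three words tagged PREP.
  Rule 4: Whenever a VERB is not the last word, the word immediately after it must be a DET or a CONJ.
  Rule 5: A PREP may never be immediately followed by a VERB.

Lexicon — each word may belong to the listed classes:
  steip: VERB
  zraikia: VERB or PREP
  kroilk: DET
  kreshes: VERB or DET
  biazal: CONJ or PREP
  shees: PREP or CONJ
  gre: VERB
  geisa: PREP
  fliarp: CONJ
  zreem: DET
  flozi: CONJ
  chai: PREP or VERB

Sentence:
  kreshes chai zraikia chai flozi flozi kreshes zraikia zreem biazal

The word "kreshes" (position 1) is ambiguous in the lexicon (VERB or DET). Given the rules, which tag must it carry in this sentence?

Candidates per position — 1:kreshes {VERB,DET}; 2:chai {PREP,VERB}; 3:zraikia {VERB,PREP}; 4:chai {PREP,VERB}; 5:flozi {CONJ}; 6:flozi {CONJ}; 7:kreshes {VERB,DET}; 8:zraikia {VERB,PREP}; 9:zreem {DET}; 10:biazal {CONJ,PREP}.
Position 1: tagging it VERB would leave rule 2 unsatisfiable, so it must be DET.
Position 2: tagging it VERB would leave rule 4 unsatisfiable, so it must be PREP.
Position 3: tagging it VERB would leave rule 4 unsatisfiable, so it must be PREP.
Position 4: tagging it VERB would leave rule 5 unsatisfiable, so it must be PREP.
Position 7: tagging it VERB would leave rule 2 unsatisfiable, so it must be DET.
Position 8: tagging it PREP would leave rule 3 unsatisfiable, so it must be VERB.
Position 10: tagging it PREP would leave rule 1 unsatisfiable, so it must be CONJ.
The unique satisfying tagging is: DET PREP PREP PREP CONJ CONJ DET VERB DET CONJ.
Check: rule 1 satisfied; rule 2 satisfied; rule 3 satisfied; rule 4 satisfied; rule 5 satisfied.

DET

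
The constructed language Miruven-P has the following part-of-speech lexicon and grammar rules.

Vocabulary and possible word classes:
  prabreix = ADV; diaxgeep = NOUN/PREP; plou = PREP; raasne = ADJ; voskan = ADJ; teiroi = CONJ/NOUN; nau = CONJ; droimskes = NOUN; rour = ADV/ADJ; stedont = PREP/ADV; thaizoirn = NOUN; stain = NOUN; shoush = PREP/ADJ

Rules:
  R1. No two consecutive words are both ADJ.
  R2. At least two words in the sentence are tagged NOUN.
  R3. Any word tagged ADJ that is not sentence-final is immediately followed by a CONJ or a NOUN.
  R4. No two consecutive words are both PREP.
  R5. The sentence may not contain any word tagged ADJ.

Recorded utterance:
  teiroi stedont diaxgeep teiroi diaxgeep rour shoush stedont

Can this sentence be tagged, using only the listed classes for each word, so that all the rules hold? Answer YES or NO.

YES

Candidates per position — 1:teiroi {CONJ,NOUN}; 2:stedont {PREP,ADV}; 3:diaxgeep {NOUN,PREP}; 4:teiroi {CONJ,NOUN}; 5:diaxgeep {NOUN,PREP}; 6:rour {ADV,ADJ}; 7:shoush {PREP,ADJ}; 8:stedont {PREP,ADV}.
One satisfying assignment: NOUN PREP NOUN CONJ NOUN ADV PREP ADV.
Verifying each rule — rule 1 holds; rule 2 holds; rule 3 holds; rule 4 holds; rule 5 holds.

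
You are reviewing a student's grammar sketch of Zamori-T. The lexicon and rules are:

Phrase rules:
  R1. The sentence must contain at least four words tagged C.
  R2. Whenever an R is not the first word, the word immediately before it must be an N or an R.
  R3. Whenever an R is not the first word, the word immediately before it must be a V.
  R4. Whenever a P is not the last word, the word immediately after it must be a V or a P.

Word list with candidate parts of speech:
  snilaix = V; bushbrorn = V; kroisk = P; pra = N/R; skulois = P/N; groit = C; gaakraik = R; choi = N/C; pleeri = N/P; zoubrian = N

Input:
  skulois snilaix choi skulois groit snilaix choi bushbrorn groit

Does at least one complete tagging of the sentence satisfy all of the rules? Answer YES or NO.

Candidates per position — 1:skulois {P,N}; 2:snilaix {V}; 3:choi {N,C}; 4:skulois {P,N}; 5:groit {C}; 6:snilaix {V}; 7:choi {N,C}; 8:bushbrorn {V}; 9:groit {C}.
One satisfying assignment: N V C N C V C V C.
Checking: rule 1 ✓; rule 2 ✓; rule 3 ✓; rule 4 ✓.

YES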